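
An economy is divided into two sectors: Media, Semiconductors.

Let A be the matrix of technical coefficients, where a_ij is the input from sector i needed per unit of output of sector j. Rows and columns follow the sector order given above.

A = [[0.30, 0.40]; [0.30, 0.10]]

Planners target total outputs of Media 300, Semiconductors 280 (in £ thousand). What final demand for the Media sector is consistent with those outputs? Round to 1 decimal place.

d_M = 98.0

I − A =
  [   0.70    -0.40]
  [  -0.30     0.90]
d = (I − A) x:
  d_M = (+0.70)·300 + (-0.40)·280 = 98.0
  d_S = (-0.30)·300 + (+0.90)·280 = 162.0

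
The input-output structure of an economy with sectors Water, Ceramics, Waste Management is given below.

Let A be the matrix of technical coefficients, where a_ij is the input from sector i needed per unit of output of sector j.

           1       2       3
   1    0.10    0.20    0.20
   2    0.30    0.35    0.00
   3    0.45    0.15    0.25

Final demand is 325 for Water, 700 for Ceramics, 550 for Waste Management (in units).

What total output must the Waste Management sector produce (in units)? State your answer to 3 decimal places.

I − A =
  [   0.90    -0.20    -0.20]
  [  -0.30     0.65     0.00]
  [  -0.45    -0.15     0.75]
Cofactors of I−A, C_ij = (−1)^(i+j)·(minor ij) (rows/columns in the sector order above):
  C_11 = (0.65)(0.75) − (0.00)(-0.15) = 0.4875
  C_12 = −[(-0.30)(0.75) − (0.00)(-0.45)] = 0.2250
  C_13 = (-0.30)(-0.15) − (0.65)(-0.45) = 0.3375
  C_21 = −[(-0.20)(0.75) − (-0.20)(-0.15)] = 0.1800
  C_22 = (0.90)(0.75) − (-0.20)(-0.45) = 0.5850
  C_23 = −[(0.90)(-0.15) − (-0.20)(-0.45)] = 0.2250
  C_31 = (-0.20)(0.00) − (-0.20)(0.65) = 0.1300
  C_32 = −[(0.90)(0.00) − (-0.20)(-0.30)] = 0.0600
  C_33 = (0.90)(0.65) − (-0.20)(-0.30) = 0.5250
det(I−A) = Σ_j (I−A)_1j·C_1j = (0.90)(0.4875) + (-0.20)(0.2250) + (-0.20)(0.3375) = 0.32625
adj(I−A) = Cᵀ =
  [ 0.4875   0.1800   0.1300]
  [ 0.2250   0.5850   0.0600]
  [ 0.3375   0.2250   0.5250]
(I − A)⁻¹ = adj(I−A) / det(I−A) ≈
  [   1.4943     0.5517     0.3985]
  [   0.6897     1.7931     0.1839]
  [   1.0345     0.6897     1.6092]
x = (I − A)⁻¹ d = adj(I−A)·d / det(I−A), with det(I−A) = 0.32625:
  x_1 = (0.4875·325 + 0.1800·700 + 0.1300·550) / 0.32625 = 355.9375 / 0.32625 ≈ 1090.996
  x_2 = (0.2250·325 + 0.5850·700 + 0.0600·550) / 0.32625 = 515.625 / 0.32625 ≈ 1580.460
  x_3 = (0.3375·325 + 0.2250·700 + 0.5250·550) / 0.32625 = 555.9375 / 0.32625 ≈ 1704.023

x_3 = 1704.023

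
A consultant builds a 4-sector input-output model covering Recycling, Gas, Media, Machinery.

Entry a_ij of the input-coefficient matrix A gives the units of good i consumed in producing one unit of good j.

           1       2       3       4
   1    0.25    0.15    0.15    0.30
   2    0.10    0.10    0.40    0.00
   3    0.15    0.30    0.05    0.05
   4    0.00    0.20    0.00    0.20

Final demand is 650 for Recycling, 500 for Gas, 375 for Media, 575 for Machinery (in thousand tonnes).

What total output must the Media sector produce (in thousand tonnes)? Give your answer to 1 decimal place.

x_3 = 1119.8

I − A =
  [   0.75    -0.15    -0.15    -0.30]
  [  -0.10     0.90    -0.40     0.00]
  [  -0.15    -0.30     0.95    -0.05]
  [   0.00    -0.20     0.00     0.80]
Compute the cofactors C_ij = (−1)^(i+j)·(3×3 minor ij) of I−A; the adjugate is their transpose:
adj(I−A) = Cᵀ =
  [ 0.58400   0.20850   0.18000   0.23025]
  [ 0.12400   0.55200   0.25200   0.06225]
  [ 0.13300   0.21450   0.52200   0.08250]
  [ 0.03100   0.13800   0.06300   0.50325]
det(I−A) = Σ_j (I−A)_1j·C_1j = (0.75)(0.58400) + (-0.15)(0.12400) + (-0.15)(0.13300) + (-0.30)(0.03100) = 0.39015
(I − A)⁻¹ = adj(I−A) / det(I−A) ≈
  [   1.4969     0.5344     0.4614     0.5902]
  [   0.3178     1.4148     0.6459     0.1596]
  [   0.3409     0.5498     1.3379     0.2115]
  [   0.0795     0.3537     0.1615     1.2899]
x = (I − A)⁻¹ d = adj(I−A)·d / det(I−A), with det(I−A) = 0.39015:
  x_1 = (0.58400·650 + 0.20850·500 + 0.18000·375 + 0.23025·575) / 0.39015 = 683.74375 / 0.39015 ≈ 1752.5
  x_2 = (0.12400·650 + 0.55200·500 + 0.25200·375 + 0.06225·575) / 0.39015 = 486.89375 / 0.39015 ≈ 1248.0
  x_3 = (0.13300·650 + 0.21450·500 + 0.52200·375 + 0.08250·575) / 0.39015 = 436.8875 / 0.39015 ≈ 1119.8
  x_4 = (0.03100·650 + 0.13800·500 + 0.06300·375 + 0.50325·575) / 0.39015 = 402.14375 / 0.39015 ≈ 1030.7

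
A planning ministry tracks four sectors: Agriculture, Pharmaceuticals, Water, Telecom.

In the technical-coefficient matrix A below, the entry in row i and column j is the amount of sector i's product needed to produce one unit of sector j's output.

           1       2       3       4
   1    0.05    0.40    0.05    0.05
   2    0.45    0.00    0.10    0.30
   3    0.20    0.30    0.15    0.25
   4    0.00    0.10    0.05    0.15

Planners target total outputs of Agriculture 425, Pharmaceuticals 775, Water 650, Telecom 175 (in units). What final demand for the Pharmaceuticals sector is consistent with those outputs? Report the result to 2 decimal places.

I − A =
  [   0.95    -0.40    -0.05    -0.05]
  [  -0.45     1.00    -0.10    -0.30]
  [  -0.20    -0.30     0.85    -0.25]
  [   0.00    -0.10    -0.05     0.85]
d = (I − A) x:
  d_1 = (+0.95)·425 + (-0.40)·775 + (-0.05)·650 + (-0.05)·175 = 52.50
  d_2 = (-0.45)·425 + (+1.00)·775 + (-0.10)·650 + (-0.30)·175 = 466.25
  d_3 = (-0.20)·425 + (-0.30)·775 + (+0.85)·650 + (-0.25)·175 = 191.25
  d_4 = (+0.00)·425 + (-0.10)·775 + (-0.05)·650 + (+0.85)·175 = 38.75

d_2 = 466.25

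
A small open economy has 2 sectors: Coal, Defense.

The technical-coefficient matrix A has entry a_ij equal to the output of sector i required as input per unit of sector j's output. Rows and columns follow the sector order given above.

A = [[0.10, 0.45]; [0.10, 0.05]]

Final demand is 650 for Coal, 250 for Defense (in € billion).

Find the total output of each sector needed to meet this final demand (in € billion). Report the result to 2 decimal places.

I − A =
  [   0.90    -0.45]
  [  -0.10     0.95]
det(I−A) = (0.90)(0.95) − (-0.45)(-0.10) = 0.8100
adj(I−A) = [[0.95, 0.45], [0.10, 0.90]]
(I − A)⁻¹ = adj(I−A) / det(I−A) ≈
  [   1.1728     0.5556]
  [   0.1235     1.1111]
x = (I − A)⁻¹ d = adj(I−A)·d / det(I−A), with det(I−A) = 0.8100:
  x_1 = (0.95·650 + 0.45·250) / 0.8100 = 730.00 / 0.8100 ≈ 901.23
  x_2 = (0.10·650 + 0.90·250) / 0.8100 = 290.00 / 0.8100 ≈ 358.02

x_1 = 901.23, x_2 = 358.02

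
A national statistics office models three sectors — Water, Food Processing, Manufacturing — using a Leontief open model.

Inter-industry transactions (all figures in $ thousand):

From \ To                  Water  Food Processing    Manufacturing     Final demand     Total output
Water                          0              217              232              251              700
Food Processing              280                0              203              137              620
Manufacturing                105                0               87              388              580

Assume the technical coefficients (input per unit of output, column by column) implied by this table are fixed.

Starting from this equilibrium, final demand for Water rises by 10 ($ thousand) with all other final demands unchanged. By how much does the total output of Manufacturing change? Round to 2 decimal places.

Δx_M = 2.30

Technical coefficients a_ij = z_ij / X_j:
  a_WW = 0/700 = 0.00, a_FW = 280/700 = 0.40, a_MW = 105/700 = 0.15
  a_WF = 217/620 = 0.35, a_FF = 0/620 = 0.00, a_MF = 0/620 = 0.00
  a_WM = 232/580 = 0.40, a_FM = 203/580 = 0.35, a_MM = 87/580 = 0.15
I − A =
  [   1.00    -0.35    -0.40]
  [  -0.40     1.00    -0.35]
  [  -0.15     0.00     0.85]
Cofactors of I−A, C_ij = (−1)^(i+j)·(minor ij) (rows/columns in the sector order above):
  C_11 = (1.00)(0.85) − (-0.35)(0.00) = 0.8500
  C_12 = −[(-0.40)(0.85) − (-0.35)(-0.15)] = 0.3925
  C_13 = (-0.40)(0.00) − (1.00)(-0.15) = 0.1500
  C_21 = −[(-0.35)(0.85) − (-0.40)(0.00)] = 0.2975
  C_22 = (1.00)(0.85) − (-0.40)(-0.15) = 0.7900
  C_23 = −[(1.00)(0.00) − (-0.35)(-0.15)] = 0.0525
  C_31 = (-0.35)(-0.35) − (-0.40)(1.00) = 0.5225
  C_32 = −[(1.00)(-0.35) − (-0.40)(-0.40)] = 0.5100
  C_33 = (1.00)(1.00) − (-0.35)(-0.40) = 0.8600
det(I−A) = Σ_j (I−A)_1j·C_1j = (1.00)(0.8500) + (-0.35)(0.3925) + (-0.40)(0.1500) = 0.652625
adj(I−A) = Cᵀ =
  [ 0.8500   0.2975   0.5225]
  [ 0.3925   0.7900   0.5100]
  [ 0.1500   0.0525   0.8600]
(I − A)⁻¹ = adj(I−A) / det(I−A) ≈
  [   1.3024     0.4559     0.8006]
  [   0.6014     1.2105     0.7815]
  [   0.2298     0.0804     1.3178]
Δx = (I − A)⁻¹ Δd with Δd having +10 in the Water component and 0 elsewhere.
So Δx_M = L_MW · (+10), where L_MW = adj(I−A)_MW / det(I−A) = 0.1500 / 0.652625.
Δx_M = 0.1500 × (+10) / 0.652625 = 1.50 / 0.652625 ≈ 2.30.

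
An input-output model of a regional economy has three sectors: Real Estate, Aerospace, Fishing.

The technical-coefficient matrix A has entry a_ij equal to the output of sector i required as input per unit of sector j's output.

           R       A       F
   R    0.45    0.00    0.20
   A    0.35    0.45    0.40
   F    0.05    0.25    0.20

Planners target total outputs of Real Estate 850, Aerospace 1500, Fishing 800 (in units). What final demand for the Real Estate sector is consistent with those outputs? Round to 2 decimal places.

d_R = 307.50

I − A =
  [   0.55     0.00    -0.20]
  [  -0.35     0.55    -0.40]
  [  -0.05    -0.25     0.80]
d = (I − A) x:
  d_R = (+0.55)·850 + (+0.00)·1500 + (-0.20)·800 = 307.50
  d_A = (-0.35)·850 + (+0.55)·1500 + (-0.40)·800 = 207.50
  d_F = (-0.05)·850 + (-0.25)·1500 + (+0.80)·800 = 222.50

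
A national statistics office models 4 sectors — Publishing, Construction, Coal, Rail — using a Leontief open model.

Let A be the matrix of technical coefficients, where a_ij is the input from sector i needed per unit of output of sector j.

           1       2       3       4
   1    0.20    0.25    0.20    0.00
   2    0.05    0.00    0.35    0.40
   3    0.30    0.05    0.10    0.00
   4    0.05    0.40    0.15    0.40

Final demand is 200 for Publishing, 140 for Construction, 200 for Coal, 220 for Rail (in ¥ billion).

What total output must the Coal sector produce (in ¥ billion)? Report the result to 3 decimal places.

x_3 = 462.763

I − A =
  [   0.80    -0.25    -0.20     0.00]
  [  -0.05     1.00    -0.35    -0.40]
  [  -0.30    -0.05     0.90     0.00]
  [  -0.05    -0.40    -0.15     0.60]
Compute the cofactors C_ij = (−1)^(i+j)·(3×3 minor ij) of I−A; the adjugate is their transpose:
adj(I−A) = Cᵀ =
  [ 0.3825   0.1410   0.1555   0.0940]
  [ 0.1260   0.3960   0.2260   0.2640]
  [ 0.1345   0.0690   0.3395   0.0460]
  [ 0.1495   0.2930   0.2485   0.6080]
det(I−A) = Σ_j (I−A)_1j·C_1j = (0.80)(0.3825) + (-0.25)(0.1260) + (-0.20)(0.1345) + (0.00)(0.1495) = 0.2476
(I − A)⁻¹ = adj(I−A) / det(I−A) ≈
  [   1.5448     0.5695     0.6280     0.3796]
  [   0.5089     1.5994     0.9128     1.0662]
  [   0.5432     0.2787     1.3712     0.1858]
  [   0.6038     1.1834     1.0036     2.4556]
x = (I − A)⁻¹ d = adj(I−A)·d / det(I−A), with det(I−A) = 0.2476:
  x_1 = (0.3825·200 + 0.1410·140 + 0.1555·200 + 0.0940·220) / 0.2476 = 148.02 / 0.2476 ≈ 597.819
  x_2 = (0.1260·200 + 0.3960·140 + 0.2260·200 + 0.2640·220) / 0.2476 = 183.92 / 0.2476 ≈ 742.811
  x_3 = (0.1345·200 + 0.0690·140 + 0.3395·200 + 0.0460·220) / 0.2476 = 114.58 / 0.2476 ≈ 462.763
  x_4 = (0.1495·200 + 0.2930·140 + 0.2485·200 + 0.6080·220) / 0.2476 = 254.38 / 0.2476 ≈ 1027.383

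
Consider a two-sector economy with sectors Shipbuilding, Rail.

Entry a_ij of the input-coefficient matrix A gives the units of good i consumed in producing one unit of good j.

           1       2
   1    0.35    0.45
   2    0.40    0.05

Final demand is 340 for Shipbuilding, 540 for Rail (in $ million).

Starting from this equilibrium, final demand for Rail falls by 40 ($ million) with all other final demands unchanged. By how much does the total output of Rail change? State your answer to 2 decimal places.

Δx_2 = -59.43

I − A =
  [   0.65    -0.45]
  [  -0.40     0.95]
det(I−A) = (0.65)(0.95) − (-0.45)(-0.40) = 0.4375
adj(I−A) = [[0.95, 0.45], [0.40, 0.65]]
(I − A)⁻¹ = adj(I−A) / det(I−A) ≈
  [   2.1714     1.0286]
  [   0.9143     1.4857]
Δx = (I − A)⁻¹ Δd with Δd having -40 in the Rail component and 0 elsewhere.
So Δx_2 = L_22 · (-40), where L_22 = adj(I−A)_22 / det(I−A) = 0.65 / 0.4375.
Δx_2 = 0.65 × (-40) / 0.4375 = -26.00 / 0.4375 ≈ -59.43.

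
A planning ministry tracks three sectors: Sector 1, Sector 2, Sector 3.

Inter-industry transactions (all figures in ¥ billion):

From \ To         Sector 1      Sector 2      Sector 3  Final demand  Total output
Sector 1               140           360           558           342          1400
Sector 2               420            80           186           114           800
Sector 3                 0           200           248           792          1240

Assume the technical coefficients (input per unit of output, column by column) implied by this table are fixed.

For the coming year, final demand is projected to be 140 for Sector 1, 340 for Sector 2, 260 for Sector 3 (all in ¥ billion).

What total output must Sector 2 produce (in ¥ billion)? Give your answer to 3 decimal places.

Technical coefficients a_ij = z_ij / X_j:
  a_11 = 140/1400 = 0.10, a_21 = 420/1400 = 0.30, a_31 = 0/1400 = 0.00
  a_12 = 360/800 = 0.45, a_22 = 80/800 = 0.10, a_32 = 200/800 = 0.25
  a_13 = 558/1240 = 0.45, a_23 = 186/1240 = 0.15, a_33 = 248/1240 = 0.20
I − A =
  [   0.90    -0.45    -0.45]
  [  -0.30     0.90    -0.15]
  [   0.00    -0.25     0.80]
Cofactors of I−A, C_ij = (−1)^(i+j)·(minor ij) (rows/columns in the sector order above):
  C_11 = (0.90)(0.80) − (-0.15)(-0.25) = 0.6825
  C_12 = −[(-0.30)(0.80) − (-0.15)(0.00)] = 0.2400
  C_13 = (-0.30)(-0.25) − (0.90)(0.00) = 0.0750
  C_21 = −[(-0.45)(0.80) − (-0.45)(-0.25)] = 0.4725
  C_22 = (0.90)(0.80) − (-0.45)(0.00) = 0.7200
  C_23 = −[(0.90)(-0.25) − (-0.45)(0.00)] = 0.2250
  C_31 = (-0.45)(-0.15) − (-0.45)(0.90) = 0.4725
  C_32 = −[(0.90)(-0.15) − (-0.45)(-0.30)] = 0.2700
  C_33 = (0.90)(0.90) − (-0.45)(-0.30) = 0.6750
det(I−A) = Σ_j (I−A)_1j·C_1j = (0.90)(0.6825) + (-0.45)(0.2400) + (-0.45)(0.0750) = 0.4725
adj(I−A) = Cᵀ =
  [ 0.6825   0.4725   0.4725]
  [ 0.2400   0.7200   0.2700]
  [ 0.0750   0.2250   0.6750]
(I − A)⁻¹ = adj(I−A) / det(I−A) ≈
  [   1.4444     1.0000     1.0000]
  [   0.5079     1.5238     0.5714]
  [   0.1587     0.4762     1.4286]
x = (I − A)⁻¹ d = adj(I−A)·d / det(I−A), with det(I−A) = 0.4725:
  x_1 = (0.6825·140 + 0.4725·340 + 0.4725·260) / 0.4725 = 379.05 / 0.4725 ≈ 802.222
  x_2 = (0.2400·140 + 0.7200·340 + 0.2700·260) / 0.4725 = 348.60 / 0.4725 ≈ 737.778
  x_3 = (0.0750·140 + 0.2250·340 + 0.6750·260) / 0.4725 = 262.50 / 0.4725 ≈ 555.556

x_2 = 737.778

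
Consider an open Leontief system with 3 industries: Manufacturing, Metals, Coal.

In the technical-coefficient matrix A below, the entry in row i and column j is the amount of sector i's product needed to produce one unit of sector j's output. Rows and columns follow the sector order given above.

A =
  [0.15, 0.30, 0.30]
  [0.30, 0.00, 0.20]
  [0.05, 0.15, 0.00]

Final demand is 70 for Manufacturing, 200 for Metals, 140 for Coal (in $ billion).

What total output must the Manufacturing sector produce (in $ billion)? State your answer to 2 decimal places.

x_1 = 266.43

I − A =
  [   0.85    -0.30    -0.30]
  [  -0.30     1.00    -0.20]
  [  -0.05    -0.15     1.00]
Cofactors of I−A, C_ij = (−1)^(i+j)·(minor ij) (rows/columns in the sector order above):
  C_11 = (1.00)(1.00) − (-0.20)(-0.15) = 0.9700
  C_12 = −[(-0.30)(1.00) − (-0.20)(-0.05)] = 0.3100
  C_13 = (-0.30)(-0.15) − (1.00)(-0.05) = 0.0950
  C_21 = −[(-0.30)(1.00) − (-0.30)(-0.15)] = 0.3450
  C_22 = (0.85)(1.00) − (-0.30)(-0.05) = 0.8350
  C_23 = −[(0.85)(-0.15) − (-0.30)(-0.05)] = 0.1425
  C_31 = (-0.30)(-0.20) − (-0.30)(1.00) = 0.3600
  C_32 = −[(0.85)(-0.20) − (-0.30)(-0.30)] = 0.2600
  C_33 = (0.85)(1.00) − (-0.30)(-0.30) = 0.7600
det(I−A) = Σ_j (I−A)_1j·C_1j = (0.85)(0.9700) + (-0.30)(0.3100) + (-0.30)(0.0950) = 0.7030
adj(I−A) = Cᵀ =
  [ 0.9700   0.3450   0.3600]
  [ 0.3100   0.8350   0.2600]
  [ 0.0950   0.1425   0.7600]
(I − A)⁻¹ = adj(I−A) / det(I−A) ≈
  [   1.3798     0.4908     0.5121]
  [   0.4410     1.1878     0.3698]
  [   0.1351     0.2027     1.0811]
x = (I − A)⁻¹ d = adj(I−A)·d / det(I−A), with det(I−A) = 0.7030:
  x_1 = (0.9700·70 + 0.3450·200 + 0.3600·140) / 0.7030 = 187.30 / 0.7030 ≈ 266.43
  x_2 = (0.3100·70 + 0.8350·200 + 0.2600·140) / 0.7030 = 225.10 / 0.7030 ≈ 320.20
  x_3 = (0.0950·70 + 0.1425·200 + 0.7600·140) / 0.7030 = 141.55 / 0.7030 ≈ 201.35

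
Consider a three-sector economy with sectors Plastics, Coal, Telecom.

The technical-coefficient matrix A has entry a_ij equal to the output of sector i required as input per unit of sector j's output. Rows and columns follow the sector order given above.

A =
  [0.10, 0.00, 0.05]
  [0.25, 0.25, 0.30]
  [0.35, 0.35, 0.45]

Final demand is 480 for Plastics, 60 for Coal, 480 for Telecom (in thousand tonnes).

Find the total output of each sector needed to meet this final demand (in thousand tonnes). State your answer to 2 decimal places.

x_P = 642.82, x_C = 1082.55, x_T = 1970.68

I − A =
  [   0.90     0.00    -0.05]
  [  -0.25     0.75    -0.30]
  [  -0.35    -0.35     0.55]
Cofactors of I−A, C_ij = (−1)^(i+j)·(minor ij) (rows/columns in the sector order above):
  C_11 = (0.75)(0.55) − (-0.30)(-0.35) = 0.3075
  C_12 = −[(-0.25)(0.55) − (-0.30)(-0.35)] = 0.2425
  C_13 = (-0.25)(-0.35) − (0.75)(-0.35) = 0.3500
  C_21 = −[(0.00)(0.55) − (-0.05)(-0.35)] = 0.0175
  C_22 = (0.90)(0.55) − (-0.05)(-0.35) = 0.4775
  C_23 = −[(0.90)(-0.35) − (0.00)(-0.35)] = 0.3150
  C_31 = (0.00)(-0.30) − (-0.05)(0.75) = 0.0375
  C_32 = −[(0.90)(-0.30) − (-0.05)(-0.25)] = 0.2825
  C_33 = (0.90)(0.75) − (0.00)(-0.25) = 0.6750
det(I−A) = Σ_j (I−A)_1j·C_1j = (0.90)(0.3075) + (0.00)(0.2425) + (-0.05)(0.3500) = 0.25925
adj(I−A) = Cᵀ =
  [ 0.3075   0.0175   0.0375]
  [ 0.2425   0.4775   0.2825]
  [ 0.3500   0.3150   0.6750]
(I − A)⁻¹ = adj(I−A) / det(I−A) ≈
  [   1.1861     0.0675     0.1446]
  [   0.9354     1.8419     1.0897]
  [   1.3500     1.2150     2.6037]
x = (I − A)⁻¹ d = adj(I−A)·d / det(I−A), with det(I−A) = 0.25925:
  x_P = (0.3075·480 + 0.0175·60 + 0.0375·480) / 0.25925 = 166.65 / 0.25925 ≈ 642.82
  x_C = (0.2425·480 + 0.4775·60 + 0.2825·480) / 0.25925 = 280.65 / 0.25925 ≈ 1082.55
  x_T = (0.3500·480 + 0.3150·60 + 0.6750·480) / 0.25925 = 510.90 / 0.25925 ≈ 1970.68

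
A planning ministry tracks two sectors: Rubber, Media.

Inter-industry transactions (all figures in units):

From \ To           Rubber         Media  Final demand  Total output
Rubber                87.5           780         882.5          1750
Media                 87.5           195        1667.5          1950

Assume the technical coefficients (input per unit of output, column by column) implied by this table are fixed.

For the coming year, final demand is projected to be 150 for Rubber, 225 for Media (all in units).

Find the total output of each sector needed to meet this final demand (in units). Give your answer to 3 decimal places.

Technical coefficients a_ij = z_ij / X_j:
  a_11 = 87.5/1750 = 0.05, a_21 = 87.5/1750 = 0.05
  a_12 = 780/1950 = 0.40, a_22 = 195/1950 = 0.10
I − A =
  [   0.95    -0.40]
  [  -0.05     0.90]
det(I−A) = (0.95)(0.90) − (-0.40)(-0.05) = 0.8350
adj(I−A) = [[0.90, 0.40], [0.05, 0.95]]
(I − A)⁻¹ = adj(I−A) / det(I−A) ≈
  [   1.0778     0.4790]
  [   0.0599     1.1377]
x = (I − A)⁻¹ d = adj(I−A)·d / det(I−A), with det(I−A) = 0.8350:
  x_1 = (0.90·150 + 0.40·225) / 0.8350 = 225.00 / 0.8350 ≈ 269.461
  x_2 = (0.05·150 + 0.95·225) / 0.8350 = 221.25 / 0.8350 ≈ 264.970

x_1 = 269.461, x_2 = 264.970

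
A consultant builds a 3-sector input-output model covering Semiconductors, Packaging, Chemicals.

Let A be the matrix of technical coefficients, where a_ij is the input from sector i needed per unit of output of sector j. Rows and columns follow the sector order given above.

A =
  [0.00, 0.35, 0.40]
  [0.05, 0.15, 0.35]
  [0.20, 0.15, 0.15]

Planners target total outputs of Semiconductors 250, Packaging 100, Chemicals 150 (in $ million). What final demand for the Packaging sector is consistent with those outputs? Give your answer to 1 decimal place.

d_2 = 20.0

I − A =
  [   1.00    -0.35    -0.40]
  [  -0.05     0.85    -0.35]
  [  -0.20    -0.15     0.85]
d = (I − A) x:
  d_1 = (+1.00)·250 + (-0.35)·100 + (-0.40)·150 = 155.0
  d_2 = (-0.05)·250 + (+0.85)·100 + (-0.35)·150 = 20.0
  d_3 = (-0.20)·250 + (-0.15)·100 + (+0.85)·150 = 62.5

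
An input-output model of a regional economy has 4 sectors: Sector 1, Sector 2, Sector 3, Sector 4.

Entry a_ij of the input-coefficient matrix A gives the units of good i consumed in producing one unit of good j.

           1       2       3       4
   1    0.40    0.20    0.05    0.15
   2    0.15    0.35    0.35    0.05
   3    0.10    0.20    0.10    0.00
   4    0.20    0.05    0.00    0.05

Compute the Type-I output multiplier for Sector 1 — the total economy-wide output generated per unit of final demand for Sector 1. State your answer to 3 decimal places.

I − A =
  [   0.60    -0.20    -0.05    -0.15]
  [  -0.15     0.65    -0.35    -0.05]
  [  -0.10    -0.20     0.90     0.00]
  [  -0.20    -0.05     0.00     0.95]
Compute the cofactors C_ij = (−1)^(i+j)·(3×3 minor ij) of I−A; the adjugate is their transpose:
adj(I−A) = Cᵀ =
  [ 0.487000   0.187250   0.099875   0.086750]
  [ 0.170500   0.481250   0.196625   0.052250]
  [ 0.092000   0.127750   0.317875   0.021250]
  [ 0.111500   0.064750   0.031375   0.270250]
det(I−A) = Σ_j (I−A)_1j·C_1j = (0.60)(0.487000) + (-0.20)(0.170500) + (-0.05)(0.092000) + (-0.15)(0.111500) = 0.236775
(I − A)⁻¹ = adj(I−A) / det(I−A) ≈
  [   2.0568     0.7908     0.4218     0.3664]
  [   0.7201     2.0325     0.8304     0.2207]
  [   0.3886     0.5395     1.3425     0.0897]
  [   0.4709     0.2735     0.1325     1.1414]
The output multiplier for sector j is the column-j sum of the Leontief inverse (I − A)⁻¹ = adj(I−A) / det(I−A).
Column 1 of adj(I−A): (0.487000, 0.170500, 0.092000, 0.111500); det(I−A) = 0.236775.
m_1 = (0.487000 + 0.170500 + 0.092000 + 0.111500) / 0.236775 = 0.861 / 0.236775 ≈ 3.636.

m_1 = 3.636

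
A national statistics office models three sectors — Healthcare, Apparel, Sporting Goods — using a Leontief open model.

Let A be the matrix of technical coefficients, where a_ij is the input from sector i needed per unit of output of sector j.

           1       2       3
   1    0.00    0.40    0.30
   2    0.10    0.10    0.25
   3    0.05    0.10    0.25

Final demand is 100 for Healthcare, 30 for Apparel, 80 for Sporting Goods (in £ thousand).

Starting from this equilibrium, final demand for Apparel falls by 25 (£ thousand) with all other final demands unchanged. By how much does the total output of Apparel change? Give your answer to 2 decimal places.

I − A =
  [   1.00    -0.40    -0.30]
  [  -0.10     0.90    -0.25]
  [  -0.05    -0.10     0.75]
Cofactors of I−A, C_ij = (−1)^(i+j)·(minor ij) (rows/columns in the sector order above):
  C_11 = (0.90)(0.75) − (-0.25)(-0.10) = 0.6500
  C_12 = −[(-0.10)(0.75) − (-0.25)(-0.05)] = 0.0875
  C_13 = (-0.10)(-0.10) − (0.90)(-0.05) = 0.0550
  C_21 = −[(-0.40)(0.75) − (-0.30)(-0.10)] = 0.3300
  C_22 = (1.00)(0.75) − (-0.30)(-0.05) = 0.7350
  C_23 = −[(1.00)(-0.10) − (-0.40)(-0.05)] = 0.1200
  C_31 = (-0.40)(-0.25) − (-0.30)(0.90) = 0.3700
  C_32 = −[(1.00)(-0.25) − (-0.30)(-0.10)] = 0.2800
  C_33 = (1.00)(0.90) − (-0.40)(-0.10) = 0.8600
det(I−A) = Σ_j (I−A)_1j·C_1j = (1.00)(0.6500) + (-0.40)(0.0875) + (-0.30)(0.0550) = 0.5985
adj(I−A) = Cᵀ =
  [ 0.6500   0.3300   0.3700]
  [ 0.0875   0.7350   0.2800]
  [ 0.0550   0.1200   0.8600]
(I − A)⁻¹ = adj(I−A) / det(I−A) ≈
  [   1.0860     0.5514     0.6182]
  [   0.1462     1.2281     0.4678]
  [   0.0919     0.2005     1.4369]
Δx = (I − A)⁻¹ Δd with Δd having -25 in the Apparel component and 0 elsewhere.
So Δx_2 = L_22 · (-25), where L_22 = adj(I−A)_22 / det(I−A) = 0.7350 / 0.5985.
Δx_2 = 0.7350 × (-25) / 0.5985 = -18.375 / 0.5985 ≈ -30.70.

Δx_2 = -30.70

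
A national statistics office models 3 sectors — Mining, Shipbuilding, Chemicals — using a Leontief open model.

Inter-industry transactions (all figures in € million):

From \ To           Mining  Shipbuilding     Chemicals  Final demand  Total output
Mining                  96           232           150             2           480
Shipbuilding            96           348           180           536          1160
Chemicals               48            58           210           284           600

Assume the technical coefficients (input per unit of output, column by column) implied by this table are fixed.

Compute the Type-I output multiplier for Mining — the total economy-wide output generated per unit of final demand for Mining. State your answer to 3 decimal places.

m_M = 2.267

Technical coefficients a_ij = z_ij / X_j:
  a_MM = 96/480 = 0.20, a_SM = 96/480 = 0.20, a_CM = 48/480 = 0.10
  a_MS = 232/1160 = 0.20, a_SS = 348/1160 = 0.30, a_CS = 58/1160 = 0.05
  a_MC = 150/600 = 0.25, a_SC = 180/600 = 0.30, a_CC = 210/600 = 0.35
I − A =
  [   0.80    -0.20    -0.25]
  [  -0.20     0.70    -0.30]
  [  -0.10    -0.05     0.65]
Cofactors of I−A, C_ij = (−1)^(i+j)·(minor ij) (rows/columns in the sector order above):
  C_11 = (0.70)(0.65) − (-0.30)(-0.05) = 0.4400
  C_12 = −[(-0.20)(0.65) − (-0.30)(-0.10)] = 0.1600
  C_13 = (-0.20)(-0.05) − (0.70)(-0.10) = 0.0800
  C_21 = −[(-0.20)(0.65) − (-0.25)(-0.05)] = 0.1425
  C_22 = (0.80)(0.65) − (-0.25)(-0.10) = 0.4950
  C_23 = −[(0.80)(-0.05) − (-0.20)(-0.10)] = 0.0600
  C_31 = (-0.20)(-0.30) − (-0.25)(0.70) = 0.2350
  C_32 = −[(0.80)(-0.30) − (-0.25)(-0.20)] = 0.2900
  C_33 = (0.80)(0.70) − (-0.20)(-0.20) = 0.5200
det(I−A) = Σ_j (I−A)_1j·C_1j = (0.80)(0.4400) + (-0.20)(0.1600) + (-0.25)(0.0800) = 0.3000
adj(I−A) = Cᵀ =
  [ 0.4400   0.1425   0.2350]
  [ 0.1600   0.4950   0.2900]
  [ 0.0800   0.0600   0.5200]
(I − A)⁻¹ = adj(I−A) / det(I−A) ≈
  [   1.4667     0.4750     0.7833]
  [   0.5333     1.6500     0.9667]
  [   0.2667     0.2000     1.7333]
The output multiplier for sector j is the column-j sum of the Leontief inverse (I − A)⁻¹ = adj(I−A) / det(I−A).
Column M of adj(I−A): (0.4400, 0.1600, 0.0800); det(I−A) = 0.3000.
m_M = (0.4400 + 0.1600 + 0.0800) / 0.3000 = 0.68 / 0.3000 ≈ 2.267.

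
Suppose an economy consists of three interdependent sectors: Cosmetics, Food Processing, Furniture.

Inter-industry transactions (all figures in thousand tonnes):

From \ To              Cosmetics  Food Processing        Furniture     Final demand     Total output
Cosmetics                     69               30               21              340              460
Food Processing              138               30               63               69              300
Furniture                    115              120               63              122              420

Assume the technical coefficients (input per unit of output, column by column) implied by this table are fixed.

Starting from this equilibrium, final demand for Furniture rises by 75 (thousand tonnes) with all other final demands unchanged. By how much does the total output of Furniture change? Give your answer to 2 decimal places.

Δx_3 = 99.73

Technical coefficients a_ij = z_ij / X_j:
  a_11 = 69/460 = 0.15, a_21 = 138/460 = 0.30, a_31 = 115/460 = 0.25
  a_12 = 30/300 = 0.10, a_22 = 30/300 = 0.10, a_32 = 120/300 = 0.40
  a_13 = 21/420 = 0.05, a_23 = 63/420 = 0.15, a_33 = 63/420 = 0.15
I − A =
  [   0.85    -0.10    -0.05]
  [  -0.30     0.90    -0.15]
  [  -0.25    -0.40     0.85]
Cofactors of I−A, C_ij = (−1)^(i+j)·(minor ij) (rows/columns in the sector order above):
  C_11 = (0.90)(0.85) − (-0.15)(-0.40) = 0.7050
  C_12 = −[(-0.30)(0.85) − (-0.15)(-0.25)] = 0.2925
  C_13 = (-0.30)(-0.40) − (0.90)(-0.25) = 0.3450
  C_21 = −[(-0.10)(0.85) − (-0.05)(-0.40)] = 0.1050
  C_22 = (0.85)(0.85) − (-0.05)(-0.25) = 0.7100
  C_23 = −[(0.85)(-0.40) − (-0.10)(-0.25)] = 0.3650
  C_31 = (-0.10)(-0.15) − (-0.05)(0.90) = 0.0600
  C_32 = −[(0.85)(-0.15) − (-0.05)(-0.30)] = 0.1425
  C_33 = (0.85)(0.90) − (-0.10)(-0.30) = 0.7350
det(I−A) = Σ_j (I−A)_1j·C_1j = (0.85)(0.7050) + (-0.10)(0.2925) + (-0.05)(0.3450) = 0.55275
adj(I−A) = Cᵀ =
  [ 0.7050   0.1050   0.0600]
  [ 0.2925   0.7100   0.1425]
  [ 0.3450   0.3650   0.7350]
(I − A)⁻¹ = adj(I−A) / det(I−A) ≈
  [   1.2754     0.1900     0.1085]
  [   0.5292     1.2845     0.2578]
  [   0.6242     0.6603     1.3297]
Δx = (I − A)⁻¹ Δd with Δd having +75 in the Furniture component and 0 elsewhere.
So Δx_3 = L_33 · (+75), where L_33 = adj(I−A)_33 / det(I−A) = 0.7350 / 0.55275.
Δx_3 = 0.7350 × (+75) / 0.55275 = 55.125 / 0.55275 ≈ 99.73.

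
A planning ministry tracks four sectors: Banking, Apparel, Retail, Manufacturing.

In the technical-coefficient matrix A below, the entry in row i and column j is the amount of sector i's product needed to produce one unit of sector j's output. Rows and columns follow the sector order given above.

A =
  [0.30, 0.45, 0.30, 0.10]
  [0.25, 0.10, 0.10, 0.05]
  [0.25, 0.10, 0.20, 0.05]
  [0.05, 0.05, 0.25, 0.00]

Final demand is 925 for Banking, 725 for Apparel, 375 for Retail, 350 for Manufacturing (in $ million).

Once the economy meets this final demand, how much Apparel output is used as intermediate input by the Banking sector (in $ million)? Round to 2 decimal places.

z_21 = 917.59

I − A =
  [   0.70    -0.45    -0.30    -0.10]
  [  -0.25     0.90    -0.10    -0.05]
  [  -0.25    -0.10     0.80    -0.05]
  [  -0.05    -0.05    -0.25     1.00]
Compute the cofactors C_ij = (−1)^(i+j)·(3×3 minor ij) of I−A; the adjugate is their transpose:
adj(I−A) = Cᵀ =
  [ 0.695250   0.391625   0.342875   0.106250]
  [ 0.227250   0.465250   0.160250   0.054000]
  [ 0.252500   0.186125   0.508875   0.060000]
  [ 0.109250   0.089375   0.152375   0.320750]
det(I−A) = Σ_j (I−A)_1j·C_1j = (0.70)(0.695250) + (-0.45)(0.227250) + (-0.30)(0.252500) + (-0.10)(0.109250) = 0.2977375
(I − A)⁻¹ = adj(I−A) / det(I−A) ≈
  [   2.3351     1.3153     1.1516     0.3569]
  [   0.7633     1.5626     0.5382     0.1814]
  [   0.8481     0.6251     1.7091     0.2015]
  [   0.3669     0.3002     0.5118     1.0773]
First solve x = (I − A)⁻¹ d = adj(I−A)·d / det(I−A); in particular x_1 = (0.695250·925 + 0.391625·725 + 0.342875·375 + 0.106250·350) / 0.2977375 = 1092.80 / 0.2977375 ≈ 3670.3472.
Intermediate flow from 2 to 1: z_21 = a_21 · x_1 = 0.25 × 1092.80 / 0.2977375 = 273.20 / 0.2977375 ≈ 917.59.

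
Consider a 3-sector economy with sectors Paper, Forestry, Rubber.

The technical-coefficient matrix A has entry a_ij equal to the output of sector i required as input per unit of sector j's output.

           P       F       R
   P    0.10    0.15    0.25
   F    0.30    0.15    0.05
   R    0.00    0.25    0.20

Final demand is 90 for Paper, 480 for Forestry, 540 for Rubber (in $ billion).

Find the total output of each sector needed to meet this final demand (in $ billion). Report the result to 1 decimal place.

x_P = 488.0, x_F = 791.2, x_R = 922.3

I − A =
  [   0.90    -0.15    -0.25]
  [  -0.30     0.85    -0.05]
  [   0.00    -0.25     0.80]
Cofactors of I−A, C_ij = (−1)^(i+j)·(minor ij) (rows/columns in the sector order above):
  C_11 = (0.85)(0.80) − (-0.05)(-0.25) = 0.6675
  C_12 = −[(-0.30)(0.80) − (-0.05)(0.00)] = 0.2400
  C_13 = (-0.30)(-0.25) − (0.85)(0.00) = 0.0750
  C_21 = −[(-0.15)(0.80) − (-0.25)(-0.25)] = 0.1825
  C_22 = (0.90)(0.80) − (-0.25)(0.00) = 0.7200
  C_23 = −[(0.90)(-0.25) − (-0.15)(0.00)] = 0.2250
  C_31 = (-0.15)(-0.05) − (-0.25)(0.85) = 0.2200
  C_32 = −[(0.90)(-0.05) − (-0.25)(-0.30)] = 0.1200
  C_33 = (0.90)(0.85) − (-0.15)(-0.30) = 0.7200
det(I−A) = Σ_j (I−A)_1j·C_1j = (0.90)(0.6675) + (-0.15)(0.2400) + (-0.25)(0.0750) = 0.5460
adj(I−A) = Cᵀ =
  [ 0.6675   0.1825   0.2200]
  [ 0.2400   0.7200   0.1200]
  [ 0.0750   0.2250   0.7200]
(I − A)⁻¹ = adj(I−A) / det(I−A) ≈
  [   1.2225     0.3342     0.4029]
  [   0.4396     1.3187     0.2198]
  [   0.1374     0.4121     1.3187]
x = (I − A)⁻¹ d = adj(I−A)·d / det(I−A), with det(I−A) = 0.5460:
  x_P = (0.6675·90 + 0.1825·480 + 0.2200·540) / 0.5460 = 266.475 / 0.5460 ≈ 488.0
  x_F = (0.2400·90 + 0.7200·480 + 0.1200·540) / 0.5460 = 432.00 / 0.5460 ≈ 791.2
  x_R = (0.0750·90 + 0.2250·480 + 0.7200·540) / 0.5460 = 503.55 / 0.5460 ≈ 922.3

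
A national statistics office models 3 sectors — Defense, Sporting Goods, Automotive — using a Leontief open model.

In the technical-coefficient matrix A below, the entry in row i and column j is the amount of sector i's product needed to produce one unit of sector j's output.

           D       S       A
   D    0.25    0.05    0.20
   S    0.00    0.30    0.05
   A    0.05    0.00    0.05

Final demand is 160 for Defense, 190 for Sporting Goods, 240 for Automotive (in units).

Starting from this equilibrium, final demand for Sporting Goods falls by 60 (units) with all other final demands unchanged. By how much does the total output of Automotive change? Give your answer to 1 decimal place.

Δx_A = -0.3

I − A =
  [   0.75    -0.05    -0.20]
  [   0.00     0.70    -0.05]
  [  -0.05     0.00     0.95]
Cofactors of I−A, C_ij = (−1)^(i+j)·(minor ij) (rows/columns in the sector order above):
  C_11 = (0.70)(0.95) − (-0.05)(0.00) = 0.6650
  C_12 = −[(0.00)(0.95) − (-0.05)(-0.05)] = 0.0025
  C_13 = (0.00)(0.00) − (0.70)(-0.05) = 0.0350
  C_21 = −[(-0.05)(0.95) − (-0.20)(0.00)] = 0.0475
  C_22 = (0.75)(0.95) − (-0.20)(-0.05) = 0.7025
  C_23 = −[(0.75)(0.00) − (-0.05)(-0.05)] = 0.0025
  C_31 = (-0.05)(-0.05) − (-0.20)(0.70) = 0.1425
  C_32 = −[(0.75)(-0.05) − (-0.20)(0.00)] = 0.0375
  C_33 = (0.75)(0.70) − (-0.05)(0.00) = 0.5250
det(I−A) = Σ_j (I−A)_1j·C_1j = (0.75)(0.6650) + (-0.05)(0.0025) + (-0.20)(0.0350) = 0.491625
adj(I−A) = Cᵀ =
  [ 0.6650   0.0475   0.1425]
  [ 0.0025   0.7025   0.0375]
  [ 0.0350   0.0025   0.5250]
(I − A)⁻¹ = adj(I−A) / det(I−A) ≈
  [   1.3527     0.0966     0.2899]
  [   0.0051     1.4289     0.0763]
  [   0.0712     0.0051     1.0679]
Δx = (I − A)⁻¹ Δd with Δd having -60 in the Sporting Goods component and 0 elsewhere.
So Δx_A = L_AS · (-60), where L_AS = adj(I−A)_AS / det(I−A) = 0.0025 / 0.491625.
Δx_A = 0.0025 × (-60) / 0.491625 = -0.15 / 0.491625 ≈ -0.3.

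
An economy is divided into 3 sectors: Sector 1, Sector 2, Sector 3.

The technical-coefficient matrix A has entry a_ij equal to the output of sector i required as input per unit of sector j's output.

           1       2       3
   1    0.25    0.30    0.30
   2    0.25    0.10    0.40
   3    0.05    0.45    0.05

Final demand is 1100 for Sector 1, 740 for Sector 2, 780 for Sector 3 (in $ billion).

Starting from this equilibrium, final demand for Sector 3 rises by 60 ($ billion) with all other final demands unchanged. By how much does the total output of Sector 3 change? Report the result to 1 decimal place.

I − A =
  [   0.75    -0.30    -0.30]
  [  -0.25     0.90    -0.40]
  [  -0.05    -0.45     0.95]
Cofactors of I−A, C_ij = (−1)^(i+j)·(minor ij) (rows/columns in the sector order above):
  C_11 = (0.90)(0.95) − (-0.40)(-0.45) = 0.6750
  C_12 = −[(-0.25)(0.95) − (-0.40)(-0.05)] = 0.2575
  C_13 = (-0.25)(-0.45) − (0.90)(-0.05) = 0.1575
  C_21 = −[(-0.30)(0.95) − (-0.30)(-0.45)] = 0.4200
  C_22 = (0.75)(0.95) − (-0.30)(-0.05) = 0.6975
  C_23 = −[(0.75)(-0.45) − (-0.30)(-0.05)] = 0.3525
  C_31 = (-0.30)(-0.40) − (-0.30)(0.90) = 0.3900
  C_32 = −[(0.75)(-0.40) − (-0.30)(-0.25)] = 0.3750
  C_33 = (0.75)(0.90) − (-0.30)(-0.25) = 0.6000
det(I−A) = Σ_j (I−A)_1j·C_1j = (0.75)(0.6750) + (-0.30)(0.2575) + (-0.30)(0.1575) = 0.38175
adj(I−A) = Cᵀ =
  [ 0.6750   0.4200   0.3900]
  [ 0.2575   0.6975   0.3750]
  [ 0.1575   0.3525   0.6000]
(I − A)⁻¹ = adj(I−A) / det(I−A) ≈
  [   1.7682     1.1002     1.0216]
  [   0.6745     1.8271     0.9823]
  [   0.4126     0.9234     1.5717]
Δx = (I − A)⁻¹ Δd with Δd having +60 in the Sector 3 component and 0 elsewhere.
So Δx_3 = L_33 · (+60), where L_33 = adj(I−A)_33 / det(I−A) = 0.6000 / 0.38175.
Δx_3 = 0.6000 × (+60) / 0.38175 = 36.00 / 0.38175 ≈ 94.3.

Δx_3 = 94.3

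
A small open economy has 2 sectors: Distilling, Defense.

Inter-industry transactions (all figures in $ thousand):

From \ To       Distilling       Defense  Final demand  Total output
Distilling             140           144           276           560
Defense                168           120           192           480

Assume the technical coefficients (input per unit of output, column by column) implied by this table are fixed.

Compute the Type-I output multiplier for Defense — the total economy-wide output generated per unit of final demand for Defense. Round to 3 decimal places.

m_2 = 2.222

Technical coefficients a_ij = z_ij / X_j:
  a_11 = 140/560 = 0.25, a_21 = 168/560 = 0.30
  a_12 = 144/480 = 0.30, a_22 = 120/480 = 0.25
I − A =
  [   0.75    -0.30]
  [  -0.30     0.75]
det(I−A) = (0.75)(0.75) − (-0.30)(-0.30) = 0.4725
adj(I−A) = [[0.75, 0.30], [0.30, 0.75]]
(I − A)⁻¹ = adj(I−A) / det(I−A) ≈
  [   1.5873     0.6349]
  [   0.6349     1.5873]
The output multiplier for sector j is the column-j sum of the Leontief inverse (I − A)⁻¹ = adj(I−A) / det(I−A).
Column 2 of adj(I−A): (0.30, 0.75); det(I−A) = 0.4725.
m_2 = (0.30 + 0.75) / 0.4725 = 1.05 / 0.4725 ≈ 2.222.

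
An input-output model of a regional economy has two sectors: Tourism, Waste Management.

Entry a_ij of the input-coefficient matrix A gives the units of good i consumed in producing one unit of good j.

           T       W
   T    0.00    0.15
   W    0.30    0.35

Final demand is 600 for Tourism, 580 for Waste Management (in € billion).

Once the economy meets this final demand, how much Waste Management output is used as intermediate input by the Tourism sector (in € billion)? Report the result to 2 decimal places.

z_WT = 236.53

I − A =
  [   1.00    -0.15]
  [  -0.30     0.65]
det(I−A) = (1.00)(0.65) − (-0.15)(-0.30) = 0.6050
adj(I−A) = [[0.65, 0.15], [0.30, 1.00]]
(I − A)⁻¹ = adj(I−A) / det(I−A) ≈
  [   1.0744     0.2479]
  [   0.4959     1.6529]
First solve x = (I − A)⁻¹ d = adj(I−A)·d / det(I−A); in particular x_T = (0.65·600 + 0.15·580) / 0.6050 = 477.00 / 0.6050 ≈ 788.4298.
Intermediate flow from W to T: z_WT = a_WT · x_T = 0.30 × 477.00 / 0.6050 = 143.10 / 0.6050 ≈ 236.53.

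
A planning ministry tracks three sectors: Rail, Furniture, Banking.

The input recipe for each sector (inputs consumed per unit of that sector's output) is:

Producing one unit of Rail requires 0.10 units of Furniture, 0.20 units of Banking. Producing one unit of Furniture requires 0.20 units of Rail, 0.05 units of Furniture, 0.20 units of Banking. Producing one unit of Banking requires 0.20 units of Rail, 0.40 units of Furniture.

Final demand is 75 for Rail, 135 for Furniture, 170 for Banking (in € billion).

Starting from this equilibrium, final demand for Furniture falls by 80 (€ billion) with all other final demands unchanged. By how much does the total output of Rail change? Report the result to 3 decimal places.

Δx_1 = -24.242

I − A =
  [   1.00    -0.20    -0.20]
  [  -0.10     0.95    -0.40]
  [  -0.20    -0.20     1.00]
Cofactors of I−A, C_ij = (−1)^(i+j)·(minor ij) (rows/columns in the sector order above):
  C_11 = (0.95)(1.00) − (-0.40)(-0.20) = 0.8700
  C_12 = −[(-0.10)(1.00) − (-0.40)(-0.20)] = 0.1800
  C_13 = (-0.10)(-0.20) − (0.95)(-0.20) = 0.2100
  C_21 = −[(-0.20)(1.00) − (-0.20)(-0.20)] = 0.2400
  C_22 = (1.00)(1.00) − (-0.20)(-0.20) = 0.9600
  C_23 = −[(1.00)(-0.20) − (-0.20)(-0.20)] = 0.2400
  C_31 = (-0.20)(-0.40) − (-0.20)(0.95) = 0.2700
  C_32 = −[(1.00)(-0.40) − (-0.20)(-0.10)] = 0.4200
  C_33 = (1.00)(0.95) − (-0.20)(-0.10) = 0.9300
det(I−A) = Σ_j (I−A)_1j·C_1j = (1.00)(0.8700) + (-0.20)(0.1800) + (-0.20)(0.2100) = 0.7920
adj(I−A) = Cᵀ =
  [ 0.8700   0.2400   0.2700]
  [ 0.1800   0.9600   0.4200]
  [ 0.2100   0.2400   0.9300]
(I − A)⁻¹ = adj(I−A) / det(I−A) ≈
  [   1.0985     0.3030     0.3409]
  [   0.2273     1.2121     0.5303]
  [   0.2652     0.3030     1.1742]
Δx = (I − A)⁻¹ Δd with Δd having -80 in the Furniture component and 0 elsewhere.
So Δx_1 = L_12 · (-80), where L_12 = adj(I−A)_12 / det(I−A) = 0.2400 / 0.7920.
Δx_1 = 0.2400 × (-80) / 0.7920 = -19.20 / 0.7920 ≈ -24.242.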